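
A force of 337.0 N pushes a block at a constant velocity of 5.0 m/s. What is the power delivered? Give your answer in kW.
P = Fv = (337.0)(5.0) = 1685.0 W = 1.685 kW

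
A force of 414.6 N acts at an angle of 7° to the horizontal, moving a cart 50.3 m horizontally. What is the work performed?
W = F·d·cosθ = (414.6)(50.3)cos(7°) = 20700 J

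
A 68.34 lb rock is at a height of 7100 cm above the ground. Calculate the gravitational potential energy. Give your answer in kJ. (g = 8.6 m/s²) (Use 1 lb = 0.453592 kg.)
Convert to SI: m = 30.9985 kg, h = 71.0 m
PE = mgh = (30.9985)(8.6)(71.0) = 18927.7 J = 18.93 kJ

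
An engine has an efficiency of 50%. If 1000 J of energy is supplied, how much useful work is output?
W_out = η·W_in = 0.5·1000 = 500.0 J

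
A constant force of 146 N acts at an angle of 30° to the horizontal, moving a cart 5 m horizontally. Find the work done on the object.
W = F·d·cosθ = (146)(5)cos(30°) = 632.2 J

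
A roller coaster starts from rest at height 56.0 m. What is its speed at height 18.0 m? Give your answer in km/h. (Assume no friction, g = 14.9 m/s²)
mgh₁ = mgh₂ + ½mv² ⇒ v = √(2g(h₁−h₂)) = √(2·14.9·38.0) = 33.6512 m/s = 121.1 km/h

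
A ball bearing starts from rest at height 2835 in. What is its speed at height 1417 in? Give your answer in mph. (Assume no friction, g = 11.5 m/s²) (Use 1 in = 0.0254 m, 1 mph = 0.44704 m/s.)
Convert to SI: h₁−h₂ = 36.0172 m
mgh₁ = mgh₂ + ½mv² ⇒ v = √(2g(h₁−h₂)) = √(2·11.5·36.0172) = 28.7819 m/s = 64.38 mph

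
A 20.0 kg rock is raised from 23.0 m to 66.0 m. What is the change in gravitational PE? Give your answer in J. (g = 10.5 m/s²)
ΔPE = mgΔh = (20.0)(10.5)(43.0) = 9030 J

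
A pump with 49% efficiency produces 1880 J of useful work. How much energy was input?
W_in = W_out/η = 1880/0.49 = 3837 J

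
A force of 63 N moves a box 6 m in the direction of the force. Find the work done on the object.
W = F·d = (63)(6) = 378.0 J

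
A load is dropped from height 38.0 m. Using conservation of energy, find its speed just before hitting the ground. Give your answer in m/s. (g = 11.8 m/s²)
mgh = ½mv² ⇒ v = √(2gh) = √(2·11.8·38.0) = 29.95 m/s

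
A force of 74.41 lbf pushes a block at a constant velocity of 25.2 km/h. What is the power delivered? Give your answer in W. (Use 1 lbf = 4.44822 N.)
Convert to SI: F = 330.992 N, v = 7.0 m/s
P = Fv = (330.992)(7.0) = 2317 W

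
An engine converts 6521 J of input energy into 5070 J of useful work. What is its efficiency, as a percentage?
η = W_out/W_in = 5070/6521 = 77.75%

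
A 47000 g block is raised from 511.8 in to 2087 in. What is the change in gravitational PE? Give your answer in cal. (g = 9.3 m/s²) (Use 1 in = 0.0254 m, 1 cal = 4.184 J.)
Convert to SI: m = 47.0 kg, Δh = 40.0101 m
ΔPE = mgΔh = (47.0)(9.3)(40.0101) = 17488.4 J = 4180 cal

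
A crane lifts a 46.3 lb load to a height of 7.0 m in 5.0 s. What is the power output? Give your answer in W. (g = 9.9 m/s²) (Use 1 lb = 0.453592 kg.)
Convert to SI: m = 21.0013 kg, h = 7.0 m, t = 5.0 s
P = mgh/t = (21.0013)(9.9)(7.0)/5.0 = 291.1 W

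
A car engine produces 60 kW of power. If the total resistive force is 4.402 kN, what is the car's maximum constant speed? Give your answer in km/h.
Convert to SI: F = 4402.0 N
P = Fv ⇒ v = P/F = 60000 W/4402.0 N = 13.6302 m/s = 49.07 km/h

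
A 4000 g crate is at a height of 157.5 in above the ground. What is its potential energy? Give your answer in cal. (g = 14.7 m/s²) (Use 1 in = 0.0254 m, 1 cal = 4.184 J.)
Convert to SI: m = 4.0 kg, h = 4.0005 m
PE = mgh = (4.0)(14.7)(4.0005) = 235.229 J = 56.22 cal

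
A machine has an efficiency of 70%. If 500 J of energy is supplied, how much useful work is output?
W_out = η·W_in = 0.7·500 = 350.0 J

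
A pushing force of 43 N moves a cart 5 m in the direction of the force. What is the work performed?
W = F·d = (43)(5) = 215.0 J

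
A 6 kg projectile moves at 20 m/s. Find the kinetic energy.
KE = ½mv² = ½(6)(20)² = 1200.0 J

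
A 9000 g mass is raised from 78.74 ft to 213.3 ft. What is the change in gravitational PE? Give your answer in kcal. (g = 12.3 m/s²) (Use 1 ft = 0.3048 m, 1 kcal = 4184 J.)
Convert to SI: m = 9.0 kg, Δh = 41.0139 m
ΔPE = mgΔh = (9.0)(12.3)(41.0139) = 4540.24 J = 1.085 kcal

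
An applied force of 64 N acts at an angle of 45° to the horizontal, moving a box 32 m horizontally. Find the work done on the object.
W = F·d·cosθ = (64)(32)cos(45°) = 1448 J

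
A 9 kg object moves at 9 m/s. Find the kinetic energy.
KE = ½mv² = ½(9)(9)² = 364.5 J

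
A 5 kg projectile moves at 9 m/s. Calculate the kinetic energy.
KE = ½mv² = ½(5)(9)² = 202.5 J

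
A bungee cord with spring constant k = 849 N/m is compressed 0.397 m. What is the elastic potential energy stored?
PE = ½kx² = ½(849)(0.397)² = 66.91 J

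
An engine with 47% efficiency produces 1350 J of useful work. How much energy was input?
W_in = W_out/η = 1350/0.47 = 2872 J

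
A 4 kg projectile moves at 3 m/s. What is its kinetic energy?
KE = ½mv² = ½(4)(3)² = 18.0 J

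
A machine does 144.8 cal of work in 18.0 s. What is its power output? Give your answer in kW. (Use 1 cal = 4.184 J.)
Convert to SI: W = 605.843 J, t = 18.0 s
P = W/t = 605.843/18.0 = 33.658 W = 0.03366 kW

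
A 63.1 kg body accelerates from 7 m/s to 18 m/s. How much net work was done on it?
W = ΔKE = ½m(v₂² − v₁²) = ½(63.1)(18² − 7²) = 8676.25 J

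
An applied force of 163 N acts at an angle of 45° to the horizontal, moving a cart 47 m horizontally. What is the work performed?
W = F·d·cosθ = (163)(47)cos(45°) = 5417 J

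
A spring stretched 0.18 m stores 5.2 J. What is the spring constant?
k = 2·PE/x² = 2·5.2/(0.18)² = 321.0 N/m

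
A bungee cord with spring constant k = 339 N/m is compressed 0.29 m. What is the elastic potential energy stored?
PE = ½kx² = ½(339)(0.29)² = 14.25 J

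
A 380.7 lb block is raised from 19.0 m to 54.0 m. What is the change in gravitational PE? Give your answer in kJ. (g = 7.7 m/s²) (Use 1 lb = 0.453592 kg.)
Convert to SI: m = 172.682 kg, Δh = 35.0 m
ΔPE = mgΔh = (172.682)(7.7)(35.0) = 46537.9 J = 46.54 kJ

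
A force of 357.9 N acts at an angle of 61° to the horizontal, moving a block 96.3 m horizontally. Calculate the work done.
W = F·d·cosθ = (357.9)(96.3)cos(61°) = 16710 J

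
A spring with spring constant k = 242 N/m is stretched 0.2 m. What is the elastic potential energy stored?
PE = ½kx² = ½(242)(0.2)² = 4.84 J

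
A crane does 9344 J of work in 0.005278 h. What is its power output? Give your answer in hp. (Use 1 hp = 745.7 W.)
Convert to SI: W = 9344.0 J, t = 19.0008 s
P = W/t = 9344.0/19.0008 = 491.769 W = 0.6595 hp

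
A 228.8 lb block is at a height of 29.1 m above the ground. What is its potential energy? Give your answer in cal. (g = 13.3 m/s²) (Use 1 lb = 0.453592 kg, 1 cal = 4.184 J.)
Convert to SI: m = 103.782 kg, h = 29.1 m
PE = mgh = (103.782)(13.3)(29.1) = 40166.7 J = 9600 cal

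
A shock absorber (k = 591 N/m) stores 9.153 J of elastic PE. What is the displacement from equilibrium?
x = √(2·PE/k) = √(2·9.153/591) = 0.176 m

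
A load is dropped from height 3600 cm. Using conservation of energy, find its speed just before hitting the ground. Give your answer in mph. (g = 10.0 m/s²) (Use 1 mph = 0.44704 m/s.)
Convert to SI: h = 36.0 m
mgh = ½mv² ⇒ v = √(2gh) = √(2·10.0·36.0) = 26.8328 m/s = 60.02 mph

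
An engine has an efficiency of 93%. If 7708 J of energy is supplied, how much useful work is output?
W_out = η·W_in = 0.93·7708 = 7168.44 J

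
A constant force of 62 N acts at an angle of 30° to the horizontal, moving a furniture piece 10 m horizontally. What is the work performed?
W = F·d·cosθ = (62)(10)cos(30°) = 536.9 J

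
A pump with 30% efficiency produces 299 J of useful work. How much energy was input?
W_in = W_out/η = 299/0.3 = 996.7 J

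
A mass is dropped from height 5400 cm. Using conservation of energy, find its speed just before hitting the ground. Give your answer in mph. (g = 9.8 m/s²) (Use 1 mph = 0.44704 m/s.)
Convert to SI: h = 54.0 m
mgh = ½mv² ⇒ v = √(2gh) = √(2·9.8·54.0) = 32.5331 m/s = 72.77 mph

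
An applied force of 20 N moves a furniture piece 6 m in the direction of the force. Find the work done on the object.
W = F·d = (20)(6) = 120.0 J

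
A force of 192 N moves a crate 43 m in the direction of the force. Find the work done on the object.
W = F·d = (192)(43) = 8256 J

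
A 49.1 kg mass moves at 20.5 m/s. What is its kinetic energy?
KE = ½mv² = ½(49.1)(20.5)² = 10320 J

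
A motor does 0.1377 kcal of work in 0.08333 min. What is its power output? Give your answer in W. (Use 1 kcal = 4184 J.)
Convert to SI: W = 576.137 J, t = 4.9998 s
P = W/t = 576.137/4.9998 = 115.2 W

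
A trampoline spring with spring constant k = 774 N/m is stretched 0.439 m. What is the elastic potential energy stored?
PE = ½kx² = ½(774)(0.439)² = 74.58 J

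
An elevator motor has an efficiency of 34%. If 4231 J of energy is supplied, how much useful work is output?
W_out = η·W_in = 0.34·4231 = 1438.54 J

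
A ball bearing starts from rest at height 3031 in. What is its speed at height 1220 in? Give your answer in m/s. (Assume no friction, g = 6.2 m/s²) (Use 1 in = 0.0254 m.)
Convert to SI: h₁−h₂ = 45.9994 m
mgh₁ = mgh₂ + ½mv² ⇒ v = √(2g(h₁−h₂)) = √(2·6.2·45.9994) = 23.88 m/s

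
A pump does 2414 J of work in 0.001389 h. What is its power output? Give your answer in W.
Convert to SI: W = 2414.0 J, t = 5.0004 s
P = W/t = 2414.0/5.0004 = 482.8 W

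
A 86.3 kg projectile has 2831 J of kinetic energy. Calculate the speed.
v = √(2·KE/m) = √(2·2831/86.3) = 8.1 m/s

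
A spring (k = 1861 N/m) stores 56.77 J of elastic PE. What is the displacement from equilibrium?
x = √(2·PE/k) = √(2·56.77/1861) = 0.247 m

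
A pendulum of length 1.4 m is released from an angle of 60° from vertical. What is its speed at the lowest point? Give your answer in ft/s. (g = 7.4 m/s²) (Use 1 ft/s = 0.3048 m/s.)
h = L(1 − cosθ) = 1.4(1 − cos60°) = 0.7 m
v = √(2gh) = √(2·7.4·0.7) = 3.2187 m/s = 10.56 ft/s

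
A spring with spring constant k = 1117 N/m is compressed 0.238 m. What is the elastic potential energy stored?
PE = ½kx² = ½(1117)(0.238)² = 31.64 J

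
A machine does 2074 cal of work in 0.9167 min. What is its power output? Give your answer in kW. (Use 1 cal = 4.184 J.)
Convert to SI: W = 8677.62 J, t = 55.002 s
P = W/t = 8677.62/55.002 = 157.769 W = 0.1578 kW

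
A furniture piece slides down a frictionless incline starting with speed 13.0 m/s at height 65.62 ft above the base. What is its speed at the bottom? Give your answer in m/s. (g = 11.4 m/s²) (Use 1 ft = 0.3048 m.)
Convert to SI: v₀ = 13.0 m/s, h = 20.001 m
½mv₀² + mgh = ½mv² ⇒ v = √(v₀² + 2gh) = √(13.0² + 2·11.4·20.001) = 25.0 m/s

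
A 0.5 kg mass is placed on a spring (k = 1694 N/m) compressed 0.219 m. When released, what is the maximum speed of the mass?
½kx² = ½mv² ⇒ v = x√(k/m) = (0.219)√(1694/0.5) = 12.75 m/s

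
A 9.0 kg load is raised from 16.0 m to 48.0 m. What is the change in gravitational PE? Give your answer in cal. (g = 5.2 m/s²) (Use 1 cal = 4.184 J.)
ΔPE = mgΔh = (9.0)(5.2)(32.0) = 1497.6 J = 357.9 cal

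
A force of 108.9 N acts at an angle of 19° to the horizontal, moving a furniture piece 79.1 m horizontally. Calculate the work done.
W = F·d·cosθ = (108.9)(79.1)cos(19°) = 8145 J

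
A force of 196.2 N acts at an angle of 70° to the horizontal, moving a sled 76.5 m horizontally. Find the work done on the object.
W = F·d·cosθ = (196.2)(76.5)cos(70°) = 5133 J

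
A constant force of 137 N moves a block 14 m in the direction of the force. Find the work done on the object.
W = F·d = (137)(14) = 1918 J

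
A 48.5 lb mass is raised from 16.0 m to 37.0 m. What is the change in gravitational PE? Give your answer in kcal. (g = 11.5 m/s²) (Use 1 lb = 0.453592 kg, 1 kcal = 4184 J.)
Convert to SI: m = 21.9992 kg, Δh = 21.0 m
ΔPE = mgΔh = (21.9992)(11.5)(21.0) = 5312.81 J = 1.27 kcal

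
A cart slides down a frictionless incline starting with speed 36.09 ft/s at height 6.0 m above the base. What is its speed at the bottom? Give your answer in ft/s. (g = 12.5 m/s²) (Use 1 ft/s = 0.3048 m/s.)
Convert to SI: v₀ = 11.0002 m/s, h = 6.0 m
½mv₀² + mgh = ½mv² ⇒ v = √(v₀² + 2gh) = √(11.0002² + 2·12.5·6.0) = 16.4622 m/s = 54.01 ft/s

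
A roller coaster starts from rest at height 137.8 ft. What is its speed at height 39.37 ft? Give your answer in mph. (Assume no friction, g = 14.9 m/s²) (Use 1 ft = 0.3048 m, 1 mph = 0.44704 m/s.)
Convert to SI: h₁−h₂ = 30.0015 m
mgh₁ = mgh₂ + ½mv² ⇒ v = √(2g(h₁−h₂)) = √(2·14.9·30.0015) = 29.9006 m/s = 66.89 mph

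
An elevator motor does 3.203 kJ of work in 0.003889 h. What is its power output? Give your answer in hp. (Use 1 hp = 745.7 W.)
Convert to SI: W = 3203.0 J, t = 14.0004 s
P = W/t = 3203.0/14.0004 = 228.779 W = 0.3068 hp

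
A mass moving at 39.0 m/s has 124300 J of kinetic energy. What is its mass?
m = 2·KE/v² = 2·124300/(39.0)² = 163.4 kg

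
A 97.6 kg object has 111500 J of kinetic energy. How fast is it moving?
v = √(2·KE/m) = √(2·111500/97.6) = 47.8 m/s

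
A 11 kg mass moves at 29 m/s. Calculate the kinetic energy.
KE = ½mv² = ½(11)(29)² = 4625.5 J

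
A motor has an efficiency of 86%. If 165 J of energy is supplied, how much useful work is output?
W_out = η·W_in = 0.86·165 = 141.9 J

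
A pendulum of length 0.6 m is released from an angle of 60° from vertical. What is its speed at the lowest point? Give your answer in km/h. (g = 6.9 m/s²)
h = L(1 − cosθ) = 0.6(1 − cos60°) = 0.3 m
v = √(2gh) = √(2·6.9·0.3) = 2.0347 m/s = 7.325 km/h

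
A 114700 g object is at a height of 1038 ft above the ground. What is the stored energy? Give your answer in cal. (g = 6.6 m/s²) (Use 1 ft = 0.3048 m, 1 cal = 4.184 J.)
Convert to SI: m = 114.7 kg, h = 316.382 m
PE = mgh = (114.7)(6.6)(316.382) = 239508 J = 57240 cal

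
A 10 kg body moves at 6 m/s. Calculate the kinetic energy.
KE = ½mv² = ½(10)(6)² = 180.0 J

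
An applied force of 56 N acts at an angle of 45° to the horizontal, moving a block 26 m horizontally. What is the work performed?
W = F·d·cosθ = (56)(26)cos(45°) = 1030 J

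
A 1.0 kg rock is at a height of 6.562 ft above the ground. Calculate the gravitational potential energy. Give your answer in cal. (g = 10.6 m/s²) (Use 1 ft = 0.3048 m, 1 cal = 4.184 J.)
Convert to SI: m = 1.0 kg, h = 2.0001 m
PE = mgh = (1.0)(10.6)(2.0001) = 21.201 J = 5.067 cal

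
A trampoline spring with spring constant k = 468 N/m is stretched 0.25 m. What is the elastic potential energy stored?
PE = ½kx² = ½(468)(0.25)² = 14.63 J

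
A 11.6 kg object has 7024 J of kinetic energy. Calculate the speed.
v = √(2·KE/m) = √(2·7024/11.6) = 34.8 m/s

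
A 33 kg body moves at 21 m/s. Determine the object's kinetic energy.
KE = ½mv² = ½(33)(21)² = 7276.5 J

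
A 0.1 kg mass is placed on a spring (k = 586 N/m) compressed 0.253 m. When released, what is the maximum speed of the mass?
½kx² = ½mv² ⇒ v = x√(k/m) = (0.253)√(586/0.1) = 19.37 m/s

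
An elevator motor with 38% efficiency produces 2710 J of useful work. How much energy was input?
W_in = W_out/η = 2710/0.38 = 7132 J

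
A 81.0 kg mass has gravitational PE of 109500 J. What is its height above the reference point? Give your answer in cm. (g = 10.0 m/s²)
h = PE/(mg) = 109500/(81.0·10.0) = 135.185 m = 13520 cm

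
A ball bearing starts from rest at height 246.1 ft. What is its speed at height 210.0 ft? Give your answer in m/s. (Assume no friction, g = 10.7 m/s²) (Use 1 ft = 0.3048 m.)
Convert to SI: h₁−h₂ = 11.0033 m
mgh₁ = mgh₂ + ½mv² ⇒ v = √(2g(h₁−h₂)) = √(2·10.7·11.0033) = 15.35 m/s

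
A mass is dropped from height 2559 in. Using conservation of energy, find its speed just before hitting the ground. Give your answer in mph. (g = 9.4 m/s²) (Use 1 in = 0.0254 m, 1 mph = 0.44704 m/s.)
Convert to SI: h = 64.9986 m
mgh = ½mv² ⇒ v = √(2gh) = √(2·9.4·64.9986) = 34.9567 m/s = 78.2 mph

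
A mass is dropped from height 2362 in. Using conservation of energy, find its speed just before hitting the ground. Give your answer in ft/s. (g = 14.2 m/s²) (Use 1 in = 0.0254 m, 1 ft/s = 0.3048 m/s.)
Convert to SI: h = 59.9948 m
mgh = ½mv² ⇒ v = √(2gh) = √(2·14.2·59.9948) = 41.2777 m/s = 135.4 ft/s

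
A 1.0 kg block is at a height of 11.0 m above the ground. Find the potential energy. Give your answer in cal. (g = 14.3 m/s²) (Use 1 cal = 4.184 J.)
PE = mgh = (1.0)(14.3)(11.0) = 157.3 J = 37.6 cal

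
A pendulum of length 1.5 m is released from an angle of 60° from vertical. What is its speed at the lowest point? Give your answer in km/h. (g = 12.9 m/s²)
h = L(1 − cosθ) = 1.5(1 − cos60°) = 0.75 m
v = √(2gh) = √(2·12.9·0.75) = 4.39886 m/s = 15.84 km/h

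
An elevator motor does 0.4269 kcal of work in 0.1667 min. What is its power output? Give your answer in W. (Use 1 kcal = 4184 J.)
Convert to SI: W = 1786.15 J, t = 10.002 s
P = W/t = 1786.15/10.002 = 178.6 W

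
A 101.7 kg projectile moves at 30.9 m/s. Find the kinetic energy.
KE = ½mv² = ½(101.7)(30.9)² = 48550 J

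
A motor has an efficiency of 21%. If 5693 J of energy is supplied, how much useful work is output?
W_out = η·W_in = 0.21·5693 = 1195.53 J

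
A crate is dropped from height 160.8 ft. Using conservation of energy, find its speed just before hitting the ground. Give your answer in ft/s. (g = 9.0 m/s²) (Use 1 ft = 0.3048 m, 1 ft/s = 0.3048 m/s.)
Convert to SI: h = 49.0118 m
mgh = ½mv² ⇒ v = √(2gh) = √(2·9.0·49.0118) = 29.7021 m/s = 97.45 ft/s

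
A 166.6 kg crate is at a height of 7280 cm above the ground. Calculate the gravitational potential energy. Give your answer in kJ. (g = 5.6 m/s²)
Convert to SI: m = 166.6 kg, h = 72.8 m
PE = mgh = (166.6)(5.6)(72.8) = 67919.5 J = 67.92 kJ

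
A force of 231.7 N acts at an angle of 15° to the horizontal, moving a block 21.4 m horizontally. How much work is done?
W = F·d·cosθ = (231.7)(21.4)cos(15°) = 4789 J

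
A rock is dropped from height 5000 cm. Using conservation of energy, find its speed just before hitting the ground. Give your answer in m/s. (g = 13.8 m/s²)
Convert to SI: h = 50.0 m
mgh = ½mv² ⇒ v = √(2gh) = √(2·13.8·50.0) = 37.15 m/s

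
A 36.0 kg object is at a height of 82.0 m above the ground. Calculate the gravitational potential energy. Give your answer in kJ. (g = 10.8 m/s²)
PE = mgh = (36.0)(10.8)(82.0) = 31881.6 J = 31.88 kJ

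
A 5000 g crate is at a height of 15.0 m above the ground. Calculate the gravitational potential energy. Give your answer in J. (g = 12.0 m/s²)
Convert to SI: m = 5.0 kg, h = 15.0 m
PE = mgh = (5.0)(12.0)(15.0) = 900.0 J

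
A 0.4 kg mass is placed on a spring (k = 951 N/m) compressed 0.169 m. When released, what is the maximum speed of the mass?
½kx² = ½mv² ⇒ v = x√(k/m) = (0.169)√(951/0.4) = 8.24 m/s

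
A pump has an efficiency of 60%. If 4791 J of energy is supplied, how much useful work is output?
W_out = η·W_in = 0.6·4791 = 2874.6 J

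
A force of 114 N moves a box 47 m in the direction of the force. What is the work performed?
W = F·d = (114)(47) = 5358 J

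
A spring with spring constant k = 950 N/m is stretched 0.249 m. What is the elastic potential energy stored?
PE = ½kx² = ½(950)(0.249)² = 29.45 J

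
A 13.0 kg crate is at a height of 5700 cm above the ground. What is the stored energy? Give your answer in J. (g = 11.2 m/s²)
Convert to SI: m = 13.0 kg, h = 57.0 m
PE = mgh = (13.0)(11.2)(57.0) = 8299 J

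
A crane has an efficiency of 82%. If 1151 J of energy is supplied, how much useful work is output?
W_out = η·W_in = 0.82·1151 = 943.82 J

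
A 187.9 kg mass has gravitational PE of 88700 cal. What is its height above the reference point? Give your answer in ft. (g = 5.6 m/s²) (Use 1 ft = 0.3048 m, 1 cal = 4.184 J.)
Convert to SI: m = 187.9 kg, PE = 371121 J
h = PE/(mg) = 371121/(187.9·5.6) = 352.696 m = 1157 ft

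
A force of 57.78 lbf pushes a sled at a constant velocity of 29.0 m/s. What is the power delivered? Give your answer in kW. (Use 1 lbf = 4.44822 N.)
Convert to SI: F = 257.018 N, v = 29.0 m/s
P = Fv = (257.018)(29.0) = 7453.53 W = 7.454 kW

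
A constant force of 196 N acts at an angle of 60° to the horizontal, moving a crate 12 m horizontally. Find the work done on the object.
W = F·d·cosθ = (196)(12)cos(60°) = 1176 J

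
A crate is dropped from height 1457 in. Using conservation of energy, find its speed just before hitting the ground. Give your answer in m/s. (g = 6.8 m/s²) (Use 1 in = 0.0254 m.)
Convert to SI: h = 37.0078 m
mgh = ½mv² ⇒ v = √(2gh) = √(2·6.8·37.0078) = 22.43 m/s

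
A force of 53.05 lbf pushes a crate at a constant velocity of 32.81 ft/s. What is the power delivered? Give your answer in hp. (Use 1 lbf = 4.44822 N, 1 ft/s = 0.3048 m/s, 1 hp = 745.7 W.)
Convert to SI: F = 235.978 N, v = 10.0005 m/s
P = Fv = (235.978)(10.0005) = 2359.9 W = 3.165 hp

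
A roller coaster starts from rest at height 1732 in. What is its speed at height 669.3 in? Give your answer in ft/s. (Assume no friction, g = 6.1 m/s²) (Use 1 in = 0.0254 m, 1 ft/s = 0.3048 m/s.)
Convert to SI: h₁−h₂ = 26.9926 m
mgh₁ = mgh₂ + ½mv² ⇒ v = √(2g(h₁−h₂)) = √(2·6.1·26.9926) = 18.1469 m/s = 59.54 ft/s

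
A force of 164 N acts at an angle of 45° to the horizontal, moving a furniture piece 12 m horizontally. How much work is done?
W = F·d·cosθ = (164)(12)cos(45°) = 1392 J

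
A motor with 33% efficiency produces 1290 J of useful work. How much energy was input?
W_in = W_out/η = 1290/0.33 = 3909 J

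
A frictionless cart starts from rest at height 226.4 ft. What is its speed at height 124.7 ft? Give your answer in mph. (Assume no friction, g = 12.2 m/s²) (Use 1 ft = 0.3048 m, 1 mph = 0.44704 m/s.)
Convert to SI: h₁−h₂ = 30.9982 m
mgh₁ = mgh₂ + ½mv² ⇒ v = √(2g(h₁−h₂)) = √(2·12.2·30.9982) = 27.5019 m/s = 61.52 mph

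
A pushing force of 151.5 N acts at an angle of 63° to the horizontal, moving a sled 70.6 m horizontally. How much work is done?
W = F·d·cosθ = (151.5)(70.6)cos(63°) = 4856 J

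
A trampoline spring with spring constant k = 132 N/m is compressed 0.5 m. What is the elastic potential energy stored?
PE = ½kx² = ½(132)(0.5)² = 16.5 J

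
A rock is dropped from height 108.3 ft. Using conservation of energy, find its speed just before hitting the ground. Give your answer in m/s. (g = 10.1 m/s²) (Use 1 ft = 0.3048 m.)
Convert to SI: h = 33.0098 m
mgh = ½mv² ⇒ v = √(2gh) = √(2·10.1·33.0098) = 25.82 m/s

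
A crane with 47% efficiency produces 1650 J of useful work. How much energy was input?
W_in = W_out/η = 1650/0.47 = 3511 J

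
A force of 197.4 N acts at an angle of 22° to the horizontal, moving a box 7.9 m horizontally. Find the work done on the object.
W = F·d·cosθ = (197.4)(7.9)cos(22°) = 1446 J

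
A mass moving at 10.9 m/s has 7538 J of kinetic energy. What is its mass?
m = 2·KE/v² = 2·7538/(10.9)² = 126.9 kg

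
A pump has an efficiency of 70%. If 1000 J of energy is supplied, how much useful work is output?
W_out = η·W_in = 0.7·1000 = 700.0 J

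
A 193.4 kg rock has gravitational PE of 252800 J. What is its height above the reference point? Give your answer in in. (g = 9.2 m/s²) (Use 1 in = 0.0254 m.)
h = PE/(mg) = 252800/(193.4·9.2) = 142.08 m = 5594 in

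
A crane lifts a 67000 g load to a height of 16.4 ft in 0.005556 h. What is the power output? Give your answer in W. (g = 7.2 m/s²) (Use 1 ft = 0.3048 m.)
Convert to SI: m = 67.0 kg, h = 4.99872 m, t = 20.0016 s
P = mgh/t = (67.0)(7.2)(4.99872)/20.0016 = 120.6 W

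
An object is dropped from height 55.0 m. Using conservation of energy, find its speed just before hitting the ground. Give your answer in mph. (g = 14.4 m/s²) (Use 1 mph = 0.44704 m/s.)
mgh = ½mv² ⇒ v = √(2gh) = √(2·14.4·55.0) = 39.7995 m/s = 89.03 mph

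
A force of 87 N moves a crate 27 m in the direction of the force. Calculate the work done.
W = F·d = (87)(27) = 2349 J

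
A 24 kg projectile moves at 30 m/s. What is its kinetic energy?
KE = ½mv² = ½(24)(30)² = 10800.0 J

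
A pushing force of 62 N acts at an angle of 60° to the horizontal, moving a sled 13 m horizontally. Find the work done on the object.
W = F·d·cosθ = (62)(13)cos(60°) = 403.0 J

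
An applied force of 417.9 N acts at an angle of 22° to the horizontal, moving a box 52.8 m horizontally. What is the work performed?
W = F·d·cosθ = (417.9)(52.8)cos(22°) = 20460 J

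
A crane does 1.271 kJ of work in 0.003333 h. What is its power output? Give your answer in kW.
Convert to SI: W = 1271.0 J, t = 11.9988 s
P = W/t = 1271.0/11.9988 = 105.927 W = 0.1059 kW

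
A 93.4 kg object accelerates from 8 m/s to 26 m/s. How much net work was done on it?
W = ΔKE = ½m(v₂² − v₁²) = ½(93.4)(26² − 8²) = 28580.4 J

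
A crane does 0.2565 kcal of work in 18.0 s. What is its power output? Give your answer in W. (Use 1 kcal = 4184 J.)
Convert to SI: W = 1073.2 J, t = 18.0 s
P = W/t = 1073.2/18.0 = 59.62 W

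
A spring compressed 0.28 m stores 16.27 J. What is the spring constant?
k = 2·PE/x² = 2·16.27/(0.28)² = 415.1 N/m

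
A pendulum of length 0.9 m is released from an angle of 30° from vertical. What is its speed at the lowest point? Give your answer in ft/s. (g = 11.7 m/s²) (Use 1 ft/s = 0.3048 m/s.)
h = L(1 − cosθ) = 0.9(1 − cos30°) = 0.120577 m
v = √(2gh) = √(2·11.7·0.120577) = 1.67973 m/s = 5.511 ft/s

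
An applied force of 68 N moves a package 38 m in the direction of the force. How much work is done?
W = F·d = (68)(38) = 2584 J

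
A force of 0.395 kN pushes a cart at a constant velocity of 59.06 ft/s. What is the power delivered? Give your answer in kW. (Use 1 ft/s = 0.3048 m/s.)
Convert to SI: F = 395.0 N, v = 18.0015 m/s
P = Fv = (395.0)(18.0015) = 7110.59 W = 7.111 kW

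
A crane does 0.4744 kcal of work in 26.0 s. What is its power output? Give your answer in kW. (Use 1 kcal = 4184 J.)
Convert to SI: W = 1984.89 J, t = 26.0 s
P = W/t = 1984.89/26.0 = 76.3419 W = 0.07634 kW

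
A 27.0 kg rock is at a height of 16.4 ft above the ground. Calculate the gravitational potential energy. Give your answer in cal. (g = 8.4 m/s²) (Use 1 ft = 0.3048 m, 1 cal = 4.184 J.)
Convert to SI: m = 27.0 kg, h = 4.99872 m
PE = mgh = (27.0)(8.4)(4.99872) = 1133.71 J = 271.0 cal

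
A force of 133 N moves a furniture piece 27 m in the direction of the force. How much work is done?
W = F·d = (133)(27) = 3591 J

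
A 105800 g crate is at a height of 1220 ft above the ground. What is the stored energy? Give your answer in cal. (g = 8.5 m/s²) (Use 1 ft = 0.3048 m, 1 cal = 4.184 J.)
Convert to SI: m = 105.8 kg, h = 371.856 m
PE = mgh = (105.8)(8.5)(371.856) = 334410 J = 79930 cal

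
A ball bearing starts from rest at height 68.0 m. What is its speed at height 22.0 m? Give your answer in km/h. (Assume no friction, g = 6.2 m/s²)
mgh₁ = mgh₂ + ½mv² ⇒ v = √(2g(h₁−h₂)) = √(2·6.2·46.0) = 23.883 m/s = 85.98 km/h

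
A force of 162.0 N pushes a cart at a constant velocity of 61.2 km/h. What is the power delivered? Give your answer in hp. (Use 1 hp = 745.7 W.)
Convert to SI: F = 162.0 N, v = 17.0 m/s
P = Fv = (162.0)(17.0) = 2754.0 W = 3.693 hp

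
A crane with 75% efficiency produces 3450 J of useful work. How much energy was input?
W_in = W_out/η = 3450/0.75 = 4600 J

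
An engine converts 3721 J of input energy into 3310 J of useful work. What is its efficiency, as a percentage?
η = W_out/W_in = 3310/3721 = 88.95%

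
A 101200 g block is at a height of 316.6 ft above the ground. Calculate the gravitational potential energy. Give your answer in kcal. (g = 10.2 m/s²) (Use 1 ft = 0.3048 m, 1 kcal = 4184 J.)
Convert to SI: m = 101.2 kg, h = 96.4997 m
PE = mgh = (101.2)(10.2)(96.4997) = 99610.8 J = 23.81 kcal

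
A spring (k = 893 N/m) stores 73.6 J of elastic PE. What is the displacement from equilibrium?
x = √(2·PE/k) = √(2·73.6/893) = 0.406 m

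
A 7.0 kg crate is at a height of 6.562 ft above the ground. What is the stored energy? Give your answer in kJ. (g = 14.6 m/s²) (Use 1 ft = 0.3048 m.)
Convert to SI: m = 7.0 kg, h = 2.0001 m
PE = mgh = (7.0)(14.6)(2.0001) = 204.41 J = 0.2044 kJ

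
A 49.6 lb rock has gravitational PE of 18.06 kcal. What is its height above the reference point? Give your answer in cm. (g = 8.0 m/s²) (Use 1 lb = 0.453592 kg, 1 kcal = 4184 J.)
Convert to SI: m = 22.4982 kg, PE = 75563.0 J
h = PE/(mg) = 75563.0/(22.4982·8.0) = 419.829 m = 41980 cm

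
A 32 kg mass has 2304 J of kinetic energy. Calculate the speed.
v = √(2·KE/m) = √(2·2304/32) = 12.0 m/s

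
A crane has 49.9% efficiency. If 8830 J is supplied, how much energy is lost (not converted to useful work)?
W_lost = W_in(1 − η) = 8830·(1 − 0.499) = 4424 J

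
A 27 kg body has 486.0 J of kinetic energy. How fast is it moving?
v = √(2·KE/m) = √(2·486.0/27) = 6.0 m/s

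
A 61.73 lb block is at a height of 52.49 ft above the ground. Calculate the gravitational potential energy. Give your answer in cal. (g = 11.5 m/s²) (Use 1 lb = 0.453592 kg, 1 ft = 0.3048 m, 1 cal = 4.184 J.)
Convert to SI: m = 28.0002 kg, h = 15.999 m
PE = mgh = (28.0002)(11.5)(15.999) = 5151.71 J = 1231 cal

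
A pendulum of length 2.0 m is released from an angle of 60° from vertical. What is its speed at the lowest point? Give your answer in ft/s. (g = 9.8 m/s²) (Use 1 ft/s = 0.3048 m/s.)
h = L(1 − cosθ) = 2.0(1 − cos60°) = 1.0 m
v = √(2gh) = √(2·9.8·1.0) = 4.42719 m/s = 14.52 ft/s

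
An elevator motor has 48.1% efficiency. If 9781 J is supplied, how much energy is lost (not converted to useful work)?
W_lost = W_in(1 − η) = 9781·(1 − 0.481) = 5076 J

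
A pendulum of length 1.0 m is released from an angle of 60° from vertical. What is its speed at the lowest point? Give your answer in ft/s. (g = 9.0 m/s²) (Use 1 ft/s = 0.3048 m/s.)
h = L(1 − cosθ) = 1.0(1 − cos60°) = 0.5 m
v = √(2gh) = √(2·9.0·0.5) = 3.0 m/s = 9.843 ft/s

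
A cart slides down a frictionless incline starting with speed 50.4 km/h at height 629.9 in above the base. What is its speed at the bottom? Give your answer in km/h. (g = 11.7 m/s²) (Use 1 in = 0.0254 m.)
Convert to SI: v₀ = 14.0 m/s, h = 15.9995 m
½mv₀² + mgh = ½mv² ⇒ v = √(v₀² + 2gh) = √(14.0² + 2·11.7·15.9995) = 23.8828 m/s = 85.98 km/h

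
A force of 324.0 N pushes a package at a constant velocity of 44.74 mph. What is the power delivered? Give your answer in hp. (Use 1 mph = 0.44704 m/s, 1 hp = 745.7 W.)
Convert to SI: F = 324.0 N, v = 20.0006 m/s
P = Fv = (324.0)(20.0006) = 6480.18 W = 8.69 hp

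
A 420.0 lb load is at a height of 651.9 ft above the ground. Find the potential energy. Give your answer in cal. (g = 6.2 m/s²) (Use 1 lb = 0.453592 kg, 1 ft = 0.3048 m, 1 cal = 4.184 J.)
Convert to SI: m = 190.509 kg, h = 198.699 m
PE = mgh = (190.509)(6.2)(198.699) = 234694 J = 56090 cal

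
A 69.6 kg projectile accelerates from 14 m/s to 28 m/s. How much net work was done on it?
W = ΔKE = ½m(v₂² − v₁²) = ½(69.6)(28² − 14²) = 20462.4 J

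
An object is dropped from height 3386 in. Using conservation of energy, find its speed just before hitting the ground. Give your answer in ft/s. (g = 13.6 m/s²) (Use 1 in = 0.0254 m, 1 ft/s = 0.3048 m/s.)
Convert to SI: h = 86.0044 m
mgh = ½mv² ⇒ v = √(2gh) = √(2·13.6·86.0044) = 48.3665 m/s = 158.7 ft/s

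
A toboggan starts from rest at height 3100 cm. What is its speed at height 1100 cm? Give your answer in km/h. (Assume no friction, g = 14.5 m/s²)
Convert to SI: h₁−h₂ = 20.0 m
mgh₁ = mgh₂ + ½mv² ⇒ v = √(2g(h₁−h₂)) = √(2·14.5·20.0) = 24.0832 m/s = 86.7 km/h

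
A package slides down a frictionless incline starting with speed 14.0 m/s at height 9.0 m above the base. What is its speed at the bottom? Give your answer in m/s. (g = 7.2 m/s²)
½mv₀² + mgh = ½mv² ⇒ v = √(v₀² + 2gh) = √(14.0² + 2·7.2·9.0) = 18.04 m/s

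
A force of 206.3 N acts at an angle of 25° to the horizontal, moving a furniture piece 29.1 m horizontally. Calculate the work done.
W = F·d·cosθ = (206.3)(29.1)cos(25°) = 5441 J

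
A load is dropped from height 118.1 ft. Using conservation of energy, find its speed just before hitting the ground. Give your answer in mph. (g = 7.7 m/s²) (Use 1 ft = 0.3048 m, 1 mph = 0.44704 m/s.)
Convert to SI: h = 35.9969 m
mgh = ½mv² ⇒ v = √(2gh) = √(2·7.7·35.9969) = 23.5447 m/s = 52.67 mph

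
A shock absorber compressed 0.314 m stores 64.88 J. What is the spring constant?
k = 2·PE/x² = 2·64.88/(0.314)² = 1316 N/m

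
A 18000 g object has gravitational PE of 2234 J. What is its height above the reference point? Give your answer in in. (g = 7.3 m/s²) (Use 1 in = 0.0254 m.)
Convert to SI: m = 18.0 kg, PE = 2234.0 J
h = PE/(mg) = 2234.0/(18.0·7.3) = 17.0015 m = 669.4 in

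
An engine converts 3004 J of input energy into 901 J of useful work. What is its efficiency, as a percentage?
η = W_out/W_in = 901/3004 = 29.99%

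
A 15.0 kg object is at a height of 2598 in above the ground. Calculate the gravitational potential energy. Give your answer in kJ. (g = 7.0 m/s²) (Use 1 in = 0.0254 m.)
Convert to SI: m = 15.0 kg, h = 65.9892 m
PE = mgh = (15.0)(7.0)(65.9892) = 6928.87 J = 6.929 kJ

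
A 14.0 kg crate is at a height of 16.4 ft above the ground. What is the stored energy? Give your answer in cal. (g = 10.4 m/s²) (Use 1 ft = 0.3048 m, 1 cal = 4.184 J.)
Convert to SI: m = 14.0 kg, h = 4.99872 m
PE = mgh = (14.0)(10.4)(4.99872) = 727.814 J = 174.0 cal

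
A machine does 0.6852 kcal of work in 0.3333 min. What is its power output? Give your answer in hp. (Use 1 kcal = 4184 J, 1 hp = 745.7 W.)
Convert to SI: W = 2866.88 J, t = 19.998 s
P = W/t = 2866.88/19.998 = 143.358 W = 0.1922 hp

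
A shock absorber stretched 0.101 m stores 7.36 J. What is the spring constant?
k = 2·PE/x² = 2·7.36/(0.101)² = 1443 N/m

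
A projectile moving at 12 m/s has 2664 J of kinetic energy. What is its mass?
m = 2·KE/v² = 2·2664/(12)² = 37.0 kg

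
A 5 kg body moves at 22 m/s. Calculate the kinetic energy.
KE = ½mv² = ½(5)(22)² = 1210.0 J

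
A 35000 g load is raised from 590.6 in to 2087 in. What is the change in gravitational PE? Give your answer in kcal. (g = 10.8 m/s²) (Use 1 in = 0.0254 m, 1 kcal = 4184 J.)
Convert to SI: m = 35.0 kg, Δh = 38.0086 m
ΔPE = mgΔh = (35.0)(10.8)(38.0086) = 14367.2 J = 3.434 kcal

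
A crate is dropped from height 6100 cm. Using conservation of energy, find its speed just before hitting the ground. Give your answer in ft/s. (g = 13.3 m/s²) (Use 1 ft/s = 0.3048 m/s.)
Convert to SI: h = 61.0 m
mgh = ½mv² ⇒ v = √(2gh) = √(2·13.3·61.0) = 40.2815 m/s = 132.2 ft/s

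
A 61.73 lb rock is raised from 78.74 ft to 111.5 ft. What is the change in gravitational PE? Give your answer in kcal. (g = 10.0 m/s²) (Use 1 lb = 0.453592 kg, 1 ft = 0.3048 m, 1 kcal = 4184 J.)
Convert to SI: m = 28.0002 kg, Δh = 9.98525 m
ΔPE = mgΔh = (28.0002)(10.0)(9.98525) = 2795.89 J = 0.6682 kcal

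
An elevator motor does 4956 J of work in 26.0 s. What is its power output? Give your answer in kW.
P = W/t = 4956.0/26.0 = 190.615 W = 0.1906 kW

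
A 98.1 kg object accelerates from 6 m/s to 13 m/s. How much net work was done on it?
W = ΔKE = ½m(v₂² − v₁²) = ½(98.1)(13² − 6²) = 6523.65 J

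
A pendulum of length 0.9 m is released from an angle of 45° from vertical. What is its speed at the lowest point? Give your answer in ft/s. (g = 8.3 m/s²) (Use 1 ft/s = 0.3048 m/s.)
h = L(1 − cosθ) = 0.9(1 − cos45°) = 0.263604 m
v = √(2gh) = √(2·8.3·0.263604) = 2.09185 m/s = 6.863 ft/s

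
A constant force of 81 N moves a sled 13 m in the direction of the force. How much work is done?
W = F·d = (81)(13) = 1053 J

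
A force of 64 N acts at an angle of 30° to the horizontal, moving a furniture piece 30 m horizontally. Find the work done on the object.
W = F·d·cosθ = (64)(30)cos(30°) = 1663 J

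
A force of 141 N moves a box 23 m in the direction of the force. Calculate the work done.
W = F·d = (141)(23) = 3243 J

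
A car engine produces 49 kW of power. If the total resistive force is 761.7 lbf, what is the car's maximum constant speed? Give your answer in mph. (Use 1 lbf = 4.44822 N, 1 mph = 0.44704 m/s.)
Convert to SI: F = 3388.21 N
P = Fv ⇒ v = P/F = 49000 W/3388.21 N = 14.4619 m/s = 32.35 mph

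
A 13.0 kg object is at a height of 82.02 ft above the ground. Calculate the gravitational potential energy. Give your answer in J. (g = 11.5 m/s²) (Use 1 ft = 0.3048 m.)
Convert to SI: m = 13.0 kg, h = 24.9997 m
PE = mgh = (13.0)(11.5)(24.9997) = 3737 J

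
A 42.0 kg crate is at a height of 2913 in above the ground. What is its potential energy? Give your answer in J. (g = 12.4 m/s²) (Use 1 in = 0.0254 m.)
Convert to SI: m = 42.0 kg, h = 73.9902 m
PE = mgh = (42.0)(12.4)(73.9902) = 38530 J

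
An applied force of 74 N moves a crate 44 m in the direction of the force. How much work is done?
W = F·d = (74)(44) = 3256 J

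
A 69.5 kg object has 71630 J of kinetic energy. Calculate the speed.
v = √(2·KE/m) = √(2·71630/69.5) = 45.4 m/s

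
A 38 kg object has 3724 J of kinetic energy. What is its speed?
v = √(2·KE/m) = √(2·3724/38) = 14.0 m/s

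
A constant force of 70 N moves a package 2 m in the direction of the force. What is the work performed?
W = F·d = (70)(2) = 140.0 J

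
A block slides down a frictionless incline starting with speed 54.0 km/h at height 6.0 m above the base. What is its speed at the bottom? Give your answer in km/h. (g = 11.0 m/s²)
Convert to SI: v₀ = 15.0 m/s, h = 6.0 m
½mv₀² + mgh = ½mv² ⇒ v = √(v₀² + 2gh) = √(15.0² + 2·11.0·6.0) = 18.8944 m/s = 68.02 km/h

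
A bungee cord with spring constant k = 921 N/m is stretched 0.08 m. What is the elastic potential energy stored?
PE = ½kx² = ½(921)(0.08)² = 2.947 J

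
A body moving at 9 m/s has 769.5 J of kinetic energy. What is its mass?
m = 2·KE/v² = 2·769.5/(9)² = 19.0 kg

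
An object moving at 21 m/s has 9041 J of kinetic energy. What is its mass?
m = 2·KE/v² = 2·9041/(21)² = 41.0 kg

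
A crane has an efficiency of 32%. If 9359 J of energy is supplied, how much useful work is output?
W_out = η·W_in = 0.32·9359 = 2994.88 J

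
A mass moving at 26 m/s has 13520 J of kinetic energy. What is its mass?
m = 2·KE/v² = 2·13520/(26)² = 40.0 kg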